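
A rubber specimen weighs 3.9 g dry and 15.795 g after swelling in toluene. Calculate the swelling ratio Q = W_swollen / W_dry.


Q = W_swollen / W_dry
Q = 15.795 / 3.9
Q = 4.05

Q = 4.05


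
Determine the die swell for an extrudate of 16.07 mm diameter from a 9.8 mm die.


Die swell ratio = D_extrudate / D_die
= 16.07 / 9.8
= 1.64

Die swell = 1.64


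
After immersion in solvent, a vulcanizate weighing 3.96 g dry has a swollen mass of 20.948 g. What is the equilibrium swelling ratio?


Q = W_swollen / W_dry
Q = 20.948 / 3.96
Q = 5.29

Q = 5.29


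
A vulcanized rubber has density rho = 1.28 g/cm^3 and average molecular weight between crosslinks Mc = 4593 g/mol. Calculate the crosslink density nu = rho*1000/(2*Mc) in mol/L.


nu = rho * 1000 / (2 * Mc)
nu = 1.28 * 1000 / (2 * 4593)
nu = 1280.0 / 9186
nu = 0.1393 mol/L

0.1393 mol/L


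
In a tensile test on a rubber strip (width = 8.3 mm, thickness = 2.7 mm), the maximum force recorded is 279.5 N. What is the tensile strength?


Area = width * thickness = 8.3 * 2.7 = 22.41 mm^2
TS = force / area = 279.5 / 22.41 = 12.47 MPa

12.47 MPa


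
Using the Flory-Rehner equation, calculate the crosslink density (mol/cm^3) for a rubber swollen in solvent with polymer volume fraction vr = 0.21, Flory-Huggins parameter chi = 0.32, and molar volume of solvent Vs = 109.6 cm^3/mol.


ln(1 - vr) = ln(1 - 0.21) = -0.2357
Numerator = -((-0.2357) + 0.21 + 0.32 * 0.21^2) = 0.0116
Denominator = 109.6 * (0.21^(1/3) - 0.21/2) = 53.6374
nu = 0.0116 / 53.6374 = 2.1646e-04 mol/cm^3

2.1646e-04 mol/cm^3


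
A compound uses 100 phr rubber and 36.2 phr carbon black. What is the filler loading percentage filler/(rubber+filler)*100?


Filler % = filler / (rubber + filler) * 100
= 36.2 / (100 + 36.2) * 100
= 36.2 / 136.2 * 100
= 26.58%

26.58%


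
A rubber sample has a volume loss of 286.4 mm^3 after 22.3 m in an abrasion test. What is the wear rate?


Rate = volume_loss / distance
= 286.4 / 22.3
= 12.843 mm^3/m

12.843 mm^3/m


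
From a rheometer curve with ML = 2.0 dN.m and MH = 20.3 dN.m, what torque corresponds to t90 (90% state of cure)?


M90 = ML + 0.9 * (MH - ML)
M90 = 2.0 + 0.9 * (20.3 - 2.0)
M90 = 2.0 + 0.9 * 18.3
M90 = 18.47 dN.m

18.47 dN.m


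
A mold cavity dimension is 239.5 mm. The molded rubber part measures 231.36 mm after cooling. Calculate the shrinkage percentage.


Shrinkage = (mold - part) / mold * 100
= (239.5 - 231.36) / 239.5 * 100
= 8.14 / 239.5 * 100
= 3.4%

3.4%


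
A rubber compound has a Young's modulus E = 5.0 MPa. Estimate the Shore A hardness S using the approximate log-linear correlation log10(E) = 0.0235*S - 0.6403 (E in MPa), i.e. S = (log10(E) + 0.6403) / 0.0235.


log10(E) = 0.0235*S - 0.6403  =>  S = (log10(E) + 0.6403) / 0.0235
log10(5.0) = 0.698970
S = (0.698970 + 0.6403) / 0.0235 = 1.339270 / 0.0235
S = 57.0

Shore A = 57.0


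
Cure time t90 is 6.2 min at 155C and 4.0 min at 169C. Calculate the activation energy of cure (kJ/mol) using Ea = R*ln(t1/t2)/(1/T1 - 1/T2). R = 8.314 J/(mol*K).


T1 = 428.15 K, T2 = 442.15 K
1/T1 - 1/T2 = 7.3954e-05
ln(t1/t2) = ln(6.2/4.0) = 0.4383
Ea = 8.314 * 0.4383 / 7.3954e-05 = 49269.0710 J/mol
Ea = 49.27 kJ/mol

49.27 kJ/mol


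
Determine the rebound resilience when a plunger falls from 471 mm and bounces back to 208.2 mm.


Resilience = h_rebound / h_drop * 100
= 208.2 / 471 * 100
= 44.2%

44.2%


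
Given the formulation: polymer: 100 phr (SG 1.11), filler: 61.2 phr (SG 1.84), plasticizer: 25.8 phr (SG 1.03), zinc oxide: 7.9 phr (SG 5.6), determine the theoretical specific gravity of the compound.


Sum of weights = 194.9
Volume contributions:
  polymer: 100/1.11 = 90.0901
  filler: 61.2/1.84 = 33.2609
  plasticizer: 25.8/1.03 = 25.0485
  zinc oxide: 7.9/5.6 = 1.4107
Sum of volumes = 149.8102
SG = 194.9 / 149.8102 = 1.301

SG = 1.301


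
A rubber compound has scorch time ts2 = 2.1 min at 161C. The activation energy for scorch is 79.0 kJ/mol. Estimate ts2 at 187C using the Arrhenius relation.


Convert temperatures: T1 = 161 + 273.15 = 434.15 K, T2 = 187 + 273.15 = 460.15 K
ts2_new = 2.1 * exp(79000 / 8.314 * (1/460.15 - 1/434.15))
1/T2 - 1/T1 = -1.3015e-04
ts2_new = 0.61 min

0.61 min


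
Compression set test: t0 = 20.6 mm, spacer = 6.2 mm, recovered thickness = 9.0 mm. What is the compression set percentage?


CS = (t0 - recovered) / (t0 - ts) * 100
= (20.6 - 9.0) / (20.6 - 6.2) * 100
= 11.6 / 14.4 * 100
= 80.6%

80.6%


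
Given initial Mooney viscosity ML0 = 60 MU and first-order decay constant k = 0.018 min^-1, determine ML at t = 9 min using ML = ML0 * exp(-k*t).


ML = ML0 * exp(-k * t)
ML = 60 * exp(-0.018 * 9)
ML = 60 * 0.8504
ML = 51.03 MU

51.03 MU


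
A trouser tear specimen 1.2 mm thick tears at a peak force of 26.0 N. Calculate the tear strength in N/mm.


Tear strength = force / thickness
= 26.0 / 1.2
= 21.67 N/mm

21.67 N/mm


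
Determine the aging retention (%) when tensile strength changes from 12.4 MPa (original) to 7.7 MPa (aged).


Retention = aged / original * 100
= 7.7 / 12.4 * 100
= 62.1%

62.1%


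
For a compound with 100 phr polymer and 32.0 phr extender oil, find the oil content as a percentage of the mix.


Oil % = oil / (100 + oil) * 100
= 32.0 / (100 + 32.0) * 100
= 32.0 / 132.0 * 100
= 24.24%

24.24%


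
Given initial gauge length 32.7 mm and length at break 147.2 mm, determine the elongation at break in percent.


Elongation = (Lf - L0) / L0 * 100
= (147.2 - 32.7) / 32.7 * 100
= 114.5 / 32.7 * 100
= 350.2%

350.2%


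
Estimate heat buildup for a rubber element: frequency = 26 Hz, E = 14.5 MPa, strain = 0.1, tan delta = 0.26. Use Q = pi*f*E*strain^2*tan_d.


Q = pi * f * E * strain^2 * tan_d
= pi * 26 * 14.5 * 0.1^2 * 0.26
= pi * 26 * 14.5 * 0.0100 * 0.26
= 3.0794

Q = 3.0794


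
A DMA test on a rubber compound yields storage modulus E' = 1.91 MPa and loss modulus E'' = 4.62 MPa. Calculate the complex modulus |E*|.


|E*| = sqrt(E'^2 + E''^2)
= sqrt(1.91^2 + 4.62^2)
= sqrt(3.6481 + 21.3444)
= 4.999 MPa

4.999 MPa


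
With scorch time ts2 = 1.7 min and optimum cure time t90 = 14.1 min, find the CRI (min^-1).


CRI = 100 / (t90 - ts2)
= 100 / (14.1 - 1.7)
= 100 / 12.4
= 8.06 min^-1

8.06 min^-1


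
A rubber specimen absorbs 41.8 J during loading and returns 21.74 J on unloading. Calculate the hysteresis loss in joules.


Hysteresis loss = loading - unloading
= 41.8 - 21.74
= 20.06 J

20.06 J


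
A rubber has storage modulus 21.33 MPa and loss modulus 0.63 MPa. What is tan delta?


tan delta = E'' / E'
= 0.63 / 21.33
= 0.0295

tan delta = 0.0295


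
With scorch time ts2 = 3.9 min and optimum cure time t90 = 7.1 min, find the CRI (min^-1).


CRI = 100 / (t90 - ts2)
= 100 / (7.1 - 3.9)
= 100 / 3.2
= 31.25 min^-1

31.25 min^-1


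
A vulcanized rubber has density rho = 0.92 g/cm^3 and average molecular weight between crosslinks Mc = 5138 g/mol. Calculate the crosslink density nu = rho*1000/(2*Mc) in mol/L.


nu = rho * 1000 / (2 * Mc)
nu = 0.92 * 1000 / (2 * 5138)
nu = 920.0 / 10276
nu = 0.0895 mol/L

0.0895 mol/L


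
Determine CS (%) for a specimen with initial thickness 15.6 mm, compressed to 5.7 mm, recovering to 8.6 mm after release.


CS = (t0 - recovered) / (t0 - ts) * 100
= (15.6 - 8.6) / (15.6 - 5.7) * 100
= 7.0 / 9.9 * 100
= 70.7%

70.7%


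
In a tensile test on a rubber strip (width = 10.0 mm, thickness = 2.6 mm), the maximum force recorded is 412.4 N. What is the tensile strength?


Area = width * thickness = 10.0 * 2.6 = 26.0 mm^2
TS = force / area = 412.4 / 26.0 = 15.86 MPa

15.86 MPa


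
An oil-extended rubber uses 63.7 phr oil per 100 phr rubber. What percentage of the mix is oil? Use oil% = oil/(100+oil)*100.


Oil % = oil / (100 + oil) * 100
= 63.7 / (100 + 63.7) * 100
= 63.7 / 163.7 * 100
= 38.91%

38.91%


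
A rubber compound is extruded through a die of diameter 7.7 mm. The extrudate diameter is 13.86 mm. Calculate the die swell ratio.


Die swell ratio = D_extrudate / D_die
= 13.86 / 7.7
= 1.8

Die swell = 1.8


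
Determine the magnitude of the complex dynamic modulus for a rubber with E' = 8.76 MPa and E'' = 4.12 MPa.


|E*| = sqrt(E'^2 + E''^2)
= sqrt(8.76^2 + 4.12^2)
= sqrt(76.7376 + 16.9744)
= 9.68 MPa

9.68 MPa


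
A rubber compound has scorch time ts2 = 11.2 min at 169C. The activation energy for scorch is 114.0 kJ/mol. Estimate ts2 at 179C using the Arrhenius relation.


Convert temperatures: T1 = 169 + 273.15 = 442.15 K, T2 = 179 + 273.15 = 452.15 K
ts2_new = 11.2 * exp(114000 / 8.314 * (1/452.15 - 1/442.15))
1/T2 - 1/T1 = -5.0020e-05
ts2_new = 5.64 min

5.64 min


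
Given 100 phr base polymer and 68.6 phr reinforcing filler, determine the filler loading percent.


Filler % = filler / (rubber + filler) * 100
= 68.6 / (100 + 68.6) * 100
= 68.6 / 168.6 * 100
= 40.69%

40.69%


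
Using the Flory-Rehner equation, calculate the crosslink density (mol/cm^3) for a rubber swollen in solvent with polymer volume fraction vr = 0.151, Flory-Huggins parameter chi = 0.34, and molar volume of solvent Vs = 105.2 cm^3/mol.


ln(1 - vr) = ln(1 - 0.151) = -0.1637
Numerator = -((-0.1637) + 0.151 + 0.34 * 0.151^2) = 0.0049
Denominator = 105.2 * (0.151^(1/3) - 0.151/2) = 48.0772
nu = 0.0049 / 48.0772 = 1.0283e-04 mol/cm^3

1.0283e-04 mol/cm^3


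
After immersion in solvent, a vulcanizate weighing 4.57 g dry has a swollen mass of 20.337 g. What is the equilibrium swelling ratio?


Q = W_swollen / W_dry
Q = 20.337 / 4.57
Q = 4.45

Q = 4.45


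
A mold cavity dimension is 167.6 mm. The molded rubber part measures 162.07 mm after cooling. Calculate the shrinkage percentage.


Shrinkage = (mold - part) / mold * 100
= (167.6 - 162.07) / 167.6 * 100
= 5.53 / 167.6 * 100
= 3.3%

3.3%


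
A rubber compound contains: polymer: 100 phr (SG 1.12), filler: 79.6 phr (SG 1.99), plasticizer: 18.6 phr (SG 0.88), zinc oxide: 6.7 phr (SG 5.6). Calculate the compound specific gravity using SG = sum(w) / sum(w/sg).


Sum of weights = 204.9
Volume contributions:
  polymer: 100/1.12 = 89.2857
  filler: 79.6/1.99 = 40.0000
  plasticizer: 18.6/0.88 = 21.1364
  zinc oxide: 6.7/5.6 = 1.1964
Sum of volumes = 151.6185
SG = 204.9 / 151.6185 = 1.351

SG = 1.351


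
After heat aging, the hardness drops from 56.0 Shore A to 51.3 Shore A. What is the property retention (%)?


Retention = aged / original * 100
= 51.3 / 56.0 * 100
= 91.6%

91.6%


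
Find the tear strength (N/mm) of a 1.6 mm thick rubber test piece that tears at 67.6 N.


Tear strength = force / thickness
= 67.6 / 1.6
= 42.25 N/mm

42.25 N/mm


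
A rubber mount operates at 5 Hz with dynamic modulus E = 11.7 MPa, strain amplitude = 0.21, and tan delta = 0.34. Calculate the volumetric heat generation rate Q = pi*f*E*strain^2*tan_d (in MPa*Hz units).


Q = pi * f * E * strain^2 * tan_d
= pi * 5 * 11.7 * 0.21^2 * 0.34
= pi * 5 * 11.7 * 0.0441 * 0.34
= 2.7556

Q = 2.7556


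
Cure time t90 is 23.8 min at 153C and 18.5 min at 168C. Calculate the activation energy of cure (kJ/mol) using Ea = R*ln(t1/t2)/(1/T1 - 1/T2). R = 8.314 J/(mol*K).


T1 = 426.15 K, T2 = 441.15 K
1/T1 - 1/T2 = 7.9789e-05
ln(t1/t2) = ln(23.8/18.5) = 0.2519
Ea = 8.314 * 0.2519 / 7.9789e-05 = 26249.5163 J/mol
Ea = 26.25 kJ/mol

26.25 kJ/mol


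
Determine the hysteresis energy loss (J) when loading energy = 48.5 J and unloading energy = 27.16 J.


Hysteresis loss = loading - unloading
= 48.5 - 27.16
= 21.34 J

21.34 J


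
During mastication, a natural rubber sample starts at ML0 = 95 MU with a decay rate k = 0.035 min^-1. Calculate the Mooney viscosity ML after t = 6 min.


ML = ML0 * exp(-k * t)
ML = 95 * exp(-0.035 * 6)
ML = 95 * 0.8106
ML = 77.01 MU

77.01 MU


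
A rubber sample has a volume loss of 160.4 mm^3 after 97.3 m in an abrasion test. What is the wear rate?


Rate = volume_loss / distance
= 160.4 / 97.3
= 1.649 mm^3/m

1.649 mm^3/m


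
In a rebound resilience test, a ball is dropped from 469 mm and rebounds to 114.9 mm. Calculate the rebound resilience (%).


Resilience = h_rebound / h_drop * 100
= 114.9 / 469 * 100
= 24.5%

24.5%


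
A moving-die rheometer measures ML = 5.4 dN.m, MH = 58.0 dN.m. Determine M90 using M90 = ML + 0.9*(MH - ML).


M90 = ML + 0.9 * (MH - ML)
M90 = 5.4 + 0.9 * (58.0 - 5.4)
M90 = 5.4 + 0.9 * 52.6
M90 = 52.74 dN.m

52.74 dN.m


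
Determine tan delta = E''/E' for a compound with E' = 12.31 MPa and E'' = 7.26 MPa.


tan delta = E'' / E'
= 7.26 / 12.31
= 0.5898

tan delta = 0.5898


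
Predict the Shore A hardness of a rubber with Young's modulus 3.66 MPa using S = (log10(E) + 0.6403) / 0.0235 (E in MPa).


log10(E) = 0.0235*S - 0.6403  =>  S = (log10(E) + 0.6403) / 0.0235
log10(3.66) = 0.563481
S = (0.563481 + 0.6403) / 0.0235 = 1.203781 / 0.0235
S = 51.2

Shore A = 51.2


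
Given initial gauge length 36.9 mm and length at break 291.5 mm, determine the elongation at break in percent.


Elongation = (Lf - L0) / L0 * 100
= (291.5 - 36.9) / 36.9 * 100
= 254.6 / 36.9 * 100
= 690.0%

690.0%


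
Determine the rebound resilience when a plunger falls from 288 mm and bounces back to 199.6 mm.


Resilience = h_rebound / h_drop * 100
= 199.6 / 288 * 100
= 69.3%

69.3%


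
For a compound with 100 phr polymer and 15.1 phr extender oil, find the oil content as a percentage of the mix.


Oil % = oil / (100 + oil) * 100
= 15.1 / (100 + 15.1) * 100
= 15.1 / 115.1 * 100
= 13.12%

13.12%


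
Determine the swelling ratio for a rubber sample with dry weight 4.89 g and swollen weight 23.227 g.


Q = W_swollen / W_dry
Q = 23.227 / 4.89
Q = 4.75

Q = 4.75


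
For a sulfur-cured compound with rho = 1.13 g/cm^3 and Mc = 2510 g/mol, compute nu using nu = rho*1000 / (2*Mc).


nu = rho * 1000 / (2 * Mc)
nu = 1.13 * 1000 / (2 * 2510)
nu = 1130.0 / 5020
nu = 0.2251 mol/L

0.2251 mol/L


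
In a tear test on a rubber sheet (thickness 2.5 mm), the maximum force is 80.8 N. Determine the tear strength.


Tear strength = force / thickness
= 80.8 / 2.5
= 32.32 N/mm

32.32 N/mm


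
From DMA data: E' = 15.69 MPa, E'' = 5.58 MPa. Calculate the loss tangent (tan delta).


tan delta = E'' / E'
= 5.58 / 15.69
= 0.3556

tan delta = 0.3556


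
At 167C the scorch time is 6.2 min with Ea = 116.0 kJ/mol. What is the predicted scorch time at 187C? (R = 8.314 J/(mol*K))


Convert temperatures: T1 = 167 + 273.15 = 440.15 K, T2 = 187 + 273.15 = 460.15 K
ts2_new = 6.2 * exp(116000 / 8.314 * (1/460.15 - 1/440.15))
1/T2 - 1/T1 = -9.8748e-05
ts2_new = 1.56 min

1.56 min


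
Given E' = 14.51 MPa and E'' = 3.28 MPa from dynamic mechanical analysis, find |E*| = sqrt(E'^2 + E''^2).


|E*| = sqrt(E'^2 + E''^2)
= sqrt(14.51^2 + 3.28^2)
= sqrt(210.5401 + 10.7584)
= 14.876 MPa

14.876 MPa


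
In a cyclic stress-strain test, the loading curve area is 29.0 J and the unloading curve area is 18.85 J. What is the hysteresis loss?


Hysteresis loss = loading - unloading
= 29.0 - 18.85
= 10.15 J

10.15 J


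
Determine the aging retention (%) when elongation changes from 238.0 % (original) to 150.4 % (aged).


Retention = aged / original * 100
= 150.4 / 238.0 * 100
= 63.2%

63.2%


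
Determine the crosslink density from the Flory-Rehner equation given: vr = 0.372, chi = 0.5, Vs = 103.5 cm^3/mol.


ln(1 - vr) = ln(1 - 0.372) = -0.4652
Numerator = -((-0.4652) + 0.372 + 0.5 * 0.372^2) = 0.0240
Denominator = 103.5 * (0.372^(1/3) - 0.372/2) = 55.1859
nu = 0.0240 / 55.1859 = 4.3531e-04 mol/cm^3

4.3531e-04 mol/cm^3


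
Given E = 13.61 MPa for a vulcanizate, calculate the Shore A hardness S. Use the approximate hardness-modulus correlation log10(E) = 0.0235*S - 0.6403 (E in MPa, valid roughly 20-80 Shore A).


log10(E) = 0.0235*S - 0.6403  =>  S = (log10(E) + 0.6403) / 0.0235
log10(13.61) = 1.133858
S = (1.133858 + 0.6403) / 0.0235 = 1.774158 / 0.0235
S = 75.5

Shore A = 75.5


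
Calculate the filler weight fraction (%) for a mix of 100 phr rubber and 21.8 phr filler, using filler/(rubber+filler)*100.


Filler % = filler / (rubber + filler) * 100
= 21.8 / (100 + 21.8) * 100
= 21.8 / 121.8 * 100
= 17.9%

17.9%


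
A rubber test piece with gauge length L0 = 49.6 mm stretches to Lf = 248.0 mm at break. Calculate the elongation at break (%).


Elongation = (Lf - L0) / L0 * 100
= (248.0 - 49.6) / 49.6 * 100
= 198.4 / 49.6 * 100
= 400.0%

400.0%


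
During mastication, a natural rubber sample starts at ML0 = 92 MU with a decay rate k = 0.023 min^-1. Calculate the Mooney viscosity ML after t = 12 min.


ML = ML0 * exp(-k * t)
ML = 92 * exp(-0.023 * 12)
ML = 92 * 0.7588
ML = 69.81 MU

69.81 MU


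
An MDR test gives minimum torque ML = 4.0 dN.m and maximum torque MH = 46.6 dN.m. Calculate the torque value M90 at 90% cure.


M90 = ML + 0.9 * (MH - ML)
M90 = 4.0 + 0.9 * (46.6 - 4.0)
M90 = 4.0 + 0.9 * 42.6
M90 = 42.34 dN.m

42.34 dN.m


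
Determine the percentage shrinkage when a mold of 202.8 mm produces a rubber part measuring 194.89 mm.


Shrinkage = (mold - part) / mold * 100
= (202.8 - 194.89) / 202.8 * 100
= 7.91 / 202.8 * 100
= 3.9%

3.9%


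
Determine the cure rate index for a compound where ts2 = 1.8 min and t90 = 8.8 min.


CRI = 100 / (t90 - ts2)
= 100 / (8.8 - 1.8)
= 100 / 7.0
= 14.29 min^-1

14.29 min^-1


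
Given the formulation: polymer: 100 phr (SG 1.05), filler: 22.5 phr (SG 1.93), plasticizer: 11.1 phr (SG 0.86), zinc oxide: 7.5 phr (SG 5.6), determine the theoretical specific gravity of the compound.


Sum of weights = 141.1
Volume contributions:
  polymer: 100/1.05 = 95.2381
  filler: 22.5/1.93 = 11.6580
  plasticizer: 11.1/0.86 = 12.9070
  zinc oxide: 7.5/5.6 = 1.3393
Sum of volumes = 121.1424
SG = 141.1 / 121.1424 = 1.165

SG = 1.165


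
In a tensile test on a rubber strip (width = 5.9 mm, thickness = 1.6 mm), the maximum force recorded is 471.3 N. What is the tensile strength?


Area = width * thickness = 5.9 * 1.6 = 9.44 mm^2
TS = force / area = 471.3 / 9.44 = 49.93 MPa

49.93 MPa


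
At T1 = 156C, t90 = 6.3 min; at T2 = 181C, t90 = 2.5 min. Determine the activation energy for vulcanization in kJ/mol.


T1 = 429.15 K, T2 = 454.15 K
1/T1 - 1/T2 = 1.2827e-04
ln(t1/t2) = ln(6.3/2.5) = 0.9243
Ea = 8.314 * 0.9243 / 1.2827e-04 = 59906.2437 J/mol
Ea = 59.91 kJ/mol

59.91 kJ/mol


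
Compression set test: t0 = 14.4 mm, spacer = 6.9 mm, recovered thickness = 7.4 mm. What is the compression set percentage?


CS = (t0 - recovered) / (t0 - ts) * 100
= (14.4 - 7.4) / (14.4 - 6.9) * 100
= 7.0 / 7.5 * 100
= 93.3%

93.3%


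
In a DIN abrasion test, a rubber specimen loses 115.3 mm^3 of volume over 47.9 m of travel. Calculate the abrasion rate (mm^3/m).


Rate = volume_loss / distance
= 115.3 / 47.9
= 2.407 mm^3/m

2.407 mm^3/m


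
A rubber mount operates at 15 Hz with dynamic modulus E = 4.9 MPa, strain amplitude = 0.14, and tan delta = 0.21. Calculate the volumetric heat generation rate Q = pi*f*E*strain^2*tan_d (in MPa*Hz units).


Q = pi * f * E * strain^2 * tan_d
= pi * 15 * 4.9 * 0.14^2 * 0.21
= pi * 15 * 4.9 * 0.0196 * 0.21
= 0.9504

Q = 0.9504


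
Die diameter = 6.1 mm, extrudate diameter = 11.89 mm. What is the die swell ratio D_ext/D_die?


Die swell ratio = D_extrudate / D_die
= 11.89 / 6.1
= 1.949

Die swell = 1.949


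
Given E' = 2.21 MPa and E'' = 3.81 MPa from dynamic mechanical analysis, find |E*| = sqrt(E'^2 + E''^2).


|E*| = sqrt(E'^2 + E''^2)
= sqrt(2.21^2 + 3.81^2)
= sqrt(4.8841 + 14.5161)
= 4.405 MPa

4.405 MPa


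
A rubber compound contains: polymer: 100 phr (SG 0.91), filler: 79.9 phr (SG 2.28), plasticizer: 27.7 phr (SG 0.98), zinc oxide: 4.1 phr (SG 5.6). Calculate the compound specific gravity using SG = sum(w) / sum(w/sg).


Sum of weights = 211.7
Volume contributions:
  polymer: 100/0.91 = 109.8901
  filler: 79.9/2.28 = 35.0439
  plasticizer: 27.7/0.98 = 28.2653
  zinc oxide: 4.1/5.6 = 0.7321
Sum of volumes = 173.9314
SG = 211.7 / 173.9314 = 1.217

SG = 1.217


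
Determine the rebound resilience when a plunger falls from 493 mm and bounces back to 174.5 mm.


Resilience = h_rebound / h_drop * 100
= 174.5 / 493 * 100
= 35.4%

35.4%


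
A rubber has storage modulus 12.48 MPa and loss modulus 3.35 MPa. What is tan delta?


tan delta = E'' / E'
= 3.35 / 12.48
= 0.2684

tan delta = 0.2684


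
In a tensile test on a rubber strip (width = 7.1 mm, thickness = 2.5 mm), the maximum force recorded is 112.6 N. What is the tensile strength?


Area = width * thickness = 7.1 * 2.5 = 17.75 mm^2
TS = force / area = 112.6 / 17.75 = 6.34 MPa

6.34 MPa


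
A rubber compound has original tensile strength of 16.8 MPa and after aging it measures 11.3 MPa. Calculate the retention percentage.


Retention = aged / original * 100
= 11.3 / 16.8 * 100
= 67.3%

67.3%


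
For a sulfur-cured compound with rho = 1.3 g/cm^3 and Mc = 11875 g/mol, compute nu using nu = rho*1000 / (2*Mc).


nu = rho * 1000 / (2 * Mc)
nu = 1.3 * 1000 / (2 * 11875)
nu = 1300.0 / 23750
nu = 0.0547 mol/L

0.0547 mol/L


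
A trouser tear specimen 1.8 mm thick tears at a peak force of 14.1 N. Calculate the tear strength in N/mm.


Tear strength = force / thickness
= 14.1 / 1.8
= 7.83 N/mm

7.83 N/mm


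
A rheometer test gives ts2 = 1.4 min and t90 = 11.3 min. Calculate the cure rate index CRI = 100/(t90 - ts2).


CRI = 100 / (t90 - ts2)
= 100 / (11.3 - 1.4)
= 100 / 9.9
= 10.1 min^-1

10.1 min^-1


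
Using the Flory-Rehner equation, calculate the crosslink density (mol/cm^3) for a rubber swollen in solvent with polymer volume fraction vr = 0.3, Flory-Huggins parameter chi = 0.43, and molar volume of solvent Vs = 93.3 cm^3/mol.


ln(1 - vr) = ln(1 - 0.3) = -0.3567
Numerator = -((-0.3567) + 0.3 + 0.43 * 0.3^2) = 0.0180
Denominator = 93.3 * (0.3^(1/3) - 0.3/2) = 48.4631
nu = 0.0180 / 48.4631 = 3.7090e-04 mol/cm^3

3.7090e-04 mol/cm^3


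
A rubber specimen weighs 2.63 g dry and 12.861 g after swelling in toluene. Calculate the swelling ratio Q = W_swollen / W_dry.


Q = W_swollen / W_dry
Q = 12.861 / 2.63
Q = 4.89

Q = 4.89


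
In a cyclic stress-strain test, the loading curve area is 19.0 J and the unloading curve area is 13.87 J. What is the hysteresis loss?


Hysteresis loss = loading - unloading
= 19.0 - 13.87
= 5.13 J

5.13 J


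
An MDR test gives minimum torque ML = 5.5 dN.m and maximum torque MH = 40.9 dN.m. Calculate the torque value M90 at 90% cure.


M90 = ML + 0.9 * (MH - ML)
M90 = 5.5 + 0.9 * (40.9 - 5.5)
M90 = 5.5 + 0.9 * 35.4
M90 = 37.36 dN.m

37.36 dN.m


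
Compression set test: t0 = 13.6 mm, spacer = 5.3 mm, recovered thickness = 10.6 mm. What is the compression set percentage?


CS = (t0 - recovered) / (t0 - ts) * 100
= (13.6 - 10.6) / (13.6 - 5.3) * 100
= 3.0 / 8.3 * 100
= 36.1%

36.1%


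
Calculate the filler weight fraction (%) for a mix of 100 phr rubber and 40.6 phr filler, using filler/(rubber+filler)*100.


Filler % = filler / (rubber + filler) * 100
= 40.6 / (100 + 40.6) * 100
= 40.6 / 140.6 * 100
= 28.88%

28.88%


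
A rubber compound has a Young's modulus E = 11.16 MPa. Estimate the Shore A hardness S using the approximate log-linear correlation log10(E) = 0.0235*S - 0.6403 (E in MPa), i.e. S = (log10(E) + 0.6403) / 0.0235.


log10(E) = 0.0235*S - 0.6403  =>  S = (log10(E) + 0.6403) / 0.0235
log10(11.16) = 1.047664
S = (1.047664 + 0.6403) / 0.0235 = 1.687964 / 0.0235
S = 71.8

Shore A = 71.8


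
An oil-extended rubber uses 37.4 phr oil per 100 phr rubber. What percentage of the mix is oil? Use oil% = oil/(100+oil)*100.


Oil % = oil / (100 + oil) * 100
= 37.4 / (100 + 37.4) * 100
= 37.4 / 137.4 * 100
= 27.22%

27.22%


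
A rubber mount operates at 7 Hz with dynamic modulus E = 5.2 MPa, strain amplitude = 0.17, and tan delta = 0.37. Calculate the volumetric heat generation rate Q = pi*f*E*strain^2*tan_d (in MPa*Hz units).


Q = pi * f * E * strain^2 * tan_d
= pi * 7 * 5.2 * 0.17^2 * 0.37
= pi * 7 * 5.2 * 0.0289 * 0.37
= 1.2228

Q = 1.2228


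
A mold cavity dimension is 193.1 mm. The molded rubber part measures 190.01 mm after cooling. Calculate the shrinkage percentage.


Shrinkage = (mold - part) / mold * 100
= (193.1 - 190.01) / 193.1 * 100
= 3.09 / 193.1 * 100
= 1.6%

1.6%


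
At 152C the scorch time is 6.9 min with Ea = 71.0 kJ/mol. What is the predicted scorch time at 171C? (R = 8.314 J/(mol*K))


Convert temperatures: T1 = 152 + 273.15 = 425.15 K, T2 = 171 + 273.15 = 444.15 K
ts2_new = 6.9 * exp(71000 / 8.314 * (1/444.15 - 1/425.15))
1/T2 - 1/T1 = -1.0062e-04
ts2_new = 2.92 min

2.92 min


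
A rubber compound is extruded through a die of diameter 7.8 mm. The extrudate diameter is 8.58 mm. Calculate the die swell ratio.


Die swell ratio = D_extrudate / D_die
= 8.58 / 7.8
= 1.1

Die swell = 1.1


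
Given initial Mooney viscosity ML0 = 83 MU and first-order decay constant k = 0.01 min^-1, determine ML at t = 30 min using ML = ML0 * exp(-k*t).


ML = ML0 * exp(-k * t)
ML = 83 * exp(-0.01 * 30)
ML = 83 * 0.7408
ML = 61.49 MU

61.49 MU


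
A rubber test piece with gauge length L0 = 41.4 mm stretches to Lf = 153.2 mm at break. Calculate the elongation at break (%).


Elongation = (Lf - L0) / L0 * 100
= (153.2 - 41.4) / 41.4 * 100
= 111.8 / 41.4 * 100
= 270.0%

270.0%


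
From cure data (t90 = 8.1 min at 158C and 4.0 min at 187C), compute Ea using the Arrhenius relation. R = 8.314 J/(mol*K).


T1 = 431.15 K, T2 = 460.15 K
1/T1 - 1/T2 = 1.4617e-04
ln(t1/t2) = ln(8.1/4.0) = 0.7056
Ea = 8.314 * 0.7056 / 1.4617e-04 = 40130.9797 J/mol
Ea = 40.13 kJ/mol

40.13 kJ/mol


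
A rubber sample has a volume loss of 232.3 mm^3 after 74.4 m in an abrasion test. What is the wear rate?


Rate = volume_loss / distance
= 232.3 / 74.4
= 3.122 mm^3/m

3.122 mm^3/m


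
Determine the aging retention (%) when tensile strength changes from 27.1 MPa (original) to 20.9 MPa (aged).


Retention = aged / original * 100
= 20.9 / 27.1 * 100
= 77.1%

77.1%


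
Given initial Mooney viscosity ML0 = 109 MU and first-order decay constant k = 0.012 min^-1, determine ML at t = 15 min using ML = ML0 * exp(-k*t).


ML = ML0 * exp(-k * t)
ML = 109 * exp(-0.012 * 15)
ML = 109 * 0.8353
ML = 91.04 MU

91.04 MU


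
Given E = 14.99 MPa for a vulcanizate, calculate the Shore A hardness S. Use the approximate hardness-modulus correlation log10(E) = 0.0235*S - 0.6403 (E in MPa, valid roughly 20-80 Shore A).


log10(E) = 0.0235*S - 0.6403  =>  S = (log10(E) + 0.6403) / 0.0235
log10(14.99) = 1.175802
S = (1.175802 + 0.6403) / 0.0235 = 1.816102 / 0.0235
S = 77.3

Shore A = 77.3


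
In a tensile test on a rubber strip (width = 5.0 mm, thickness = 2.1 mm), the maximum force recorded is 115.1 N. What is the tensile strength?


Area = width * thickness = 5.0 * 2.1 = 10.5 mm^2
TS = force / area = 115.1 / 10.5 = 10.96 MPa

10.96 MPa


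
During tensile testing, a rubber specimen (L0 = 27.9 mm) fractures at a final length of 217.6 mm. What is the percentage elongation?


Elongation = (Lf - L0) / L0 * 100
= (217.6 - 27.9) / 27.9 * 100
= 189.7 / 27.9 * 100
= 679.9%

679.9%


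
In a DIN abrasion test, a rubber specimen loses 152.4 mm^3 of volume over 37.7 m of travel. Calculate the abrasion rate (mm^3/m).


Rate = volume_loss / distance
= 152.4 / 37.7
= 4.042 mm^3/m

4.042 mm^3/m


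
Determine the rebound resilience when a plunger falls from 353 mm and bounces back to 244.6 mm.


Resilience = h_rebound / h_drop * 100
= 244.6 / 353 * 100
= 69.3%

69.3%


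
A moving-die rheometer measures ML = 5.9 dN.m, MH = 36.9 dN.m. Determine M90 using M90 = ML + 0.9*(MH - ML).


M90 = ML + 0.9 * (MH - ML)
M90 = 5.9 + 0.9 * (36.9 - 5.9)
M90 = 5.9 + 0.9 * 31.0
M90 = 33.8 dN.m

33.8 dN.m


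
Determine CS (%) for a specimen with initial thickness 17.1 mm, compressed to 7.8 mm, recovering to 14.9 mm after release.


CS = (t0 - recovered) / (t0 - ts) * 100
= (17.1 - 14.9) / (17.1 - 7.8) * 100
= 2.2 / 9.3 * 100
= 23.7%

23.7%


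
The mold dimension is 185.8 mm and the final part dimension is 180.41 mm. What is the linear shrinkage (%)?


Shrinkage = (mold - part) / mold * 100
= (185.8 - 180.41) / 185.8 * 100
= 5.39 / 185.8 * 100
= 2.9%

2.9%


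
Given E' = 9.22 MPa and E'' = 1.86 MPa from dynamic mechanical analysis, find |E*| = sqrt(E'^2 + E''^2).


|E*| = sqrt(E'^2 + E''^2)
= sqrt(9.22^2 + 1.86^2)
= sqrt(85.0084 + 3.4596)
= 9.406 MPa

9.406 MPa


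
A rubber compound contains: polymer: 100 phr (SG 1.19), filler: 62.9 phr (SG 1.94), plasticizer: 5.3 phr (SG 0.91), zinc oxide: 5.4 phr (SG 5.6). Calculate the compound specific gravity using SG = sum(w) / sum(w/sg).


Sum of weights = 173.6
Volume contributions:
  polymer: 100/1.19 = 84.0336
  filler: 62.9/1.94 = 32.4227
  plasticizer: 5.3/0.91 = 5.8242
  zinc oxide: 5.4/5.6 = 0.9643
Sum of volumes = 123.2448
SG = 173.6 / 123.2448 = 1.409

SG = 1.409


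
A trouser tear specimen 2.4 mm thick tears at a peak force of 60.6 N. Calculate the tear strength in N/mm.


Tear strength = force / thickness
= 60.6 / 2.4
= 25.25 N/mm

25.25 N/mm


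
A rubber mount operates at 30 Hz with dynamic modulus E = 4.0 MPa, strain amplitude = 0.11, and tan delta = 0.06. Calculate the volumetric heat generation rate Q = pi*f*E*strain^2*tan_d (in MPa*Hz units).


Q = pi * f * E * strain^2 * tan_d
= pi * 30 * 4.0 * 0.11^2 * 0.06
= pi * 30 * 4.0 * 0.0121 * 0.06
= 0.2737

Q = 0.2737


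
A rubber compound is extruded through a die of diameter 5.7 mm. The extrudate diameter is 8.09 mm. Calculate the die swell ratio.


Die swell ratio = D_extrudate / D_die
= 8.09 / 5.7
= 1.419

Die swell = 1.419


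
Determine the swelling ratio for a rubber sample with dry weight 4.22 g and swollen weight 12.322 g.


Q = W_swollen / W_dry
Q = 12.322 / 4.22
Q = 2.92

Q = 2.92


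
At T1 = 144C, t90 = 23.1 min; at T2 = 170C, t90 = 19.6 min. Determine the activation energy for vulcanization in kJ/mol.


T1 = 417.15 K, T2 = 443.15 K
1/T1 - 1/T2 = 1.4065e-04
ln(t1/t2) = ln(23.1/19.6) = 0.1643
Ea = 8.314 * 0.1643 / 1.4065e-04 = 9712.3719 J/mol
Ea = 9.71 kJ/mol

9.71 kJ/mol


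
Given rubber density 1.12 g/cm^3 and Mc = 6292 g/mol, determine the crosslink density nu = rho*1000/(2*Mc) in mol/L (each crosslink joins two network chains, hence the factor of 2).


nu = rho * 1000 / (2 * Mc)
nu = 1.12 * 1000 / (2 * 6292)
nu = 1120.0 / 12584
nu = 0.0890 mol/L

0.0890 mol/L


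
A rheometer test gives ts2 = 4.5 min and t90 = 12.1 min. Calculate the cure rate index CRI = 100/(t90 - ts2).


CRI = 100 / (t90 - ts2)
= 100 / (12.1 - 4.5)
= 100 / 7.6
= 13.16 min^-1

13.16 min^-1


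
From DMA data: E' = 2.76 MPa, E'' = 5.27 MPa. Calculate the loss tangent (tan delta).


tan delta = E'' / E'
= 5.27 / 2.76
= 1.9094

tan delta = 1.9094


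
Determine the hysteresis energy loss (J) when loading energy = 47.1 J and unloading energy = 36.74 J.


Hysteresis loss = loading - unloading
= 47.1 - 36.74
= 10.36 J

10.36 J


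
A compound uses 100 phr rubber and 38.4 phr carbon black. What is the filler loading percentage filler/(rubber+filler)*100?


Filler % = filler / (rubber + filler) * 100
= 38.4 / (100 + 38.4) * 100
= 38.4 / 138.4 * 100
= 27.75%

27.75%


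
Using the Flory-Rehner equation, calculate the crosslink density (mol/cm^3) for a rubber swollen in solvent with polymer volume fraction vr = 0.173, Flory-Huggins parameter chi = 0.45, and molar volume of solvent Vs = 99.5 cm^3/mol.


ln(1 - vr) = ln(1 - 0.173) = -0.1900
Numerator = -((-0.1900) + 0.173 + 0.45 * 0.173^2) = 0.0035
Denominator = 99.5 * (0.173^(1/3) - 0.173/2) = 46.8352
nu = 0.0035 / 46.8352 = 7.4357e-05 mol/cm^3

7.4357e-05 mol/cm^3


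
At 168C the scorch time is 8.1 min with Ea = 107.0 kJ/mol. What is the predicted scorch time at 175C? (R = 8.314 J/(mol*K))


Convert temperatures: T1 = 168 + 273.15 = 441.15 K, T2 = 175 + 273.15 = 448.15 K
ts2_new = 8.1 * exp(107000 / 8.314 * (1/448.15 - 1/441.15))
1/T2 - 1/T1 = -3.5407e-05
ts2_new = 5.14 min

5.14 min


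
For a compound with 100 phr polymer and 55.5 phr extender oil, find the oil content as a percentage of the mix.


Oil % = oil / (100 + oil) * 100
= 55.5 / (100 + 55.5) * 100
= 55.5 / 155.5 * 100
= 35.69%

35.69%


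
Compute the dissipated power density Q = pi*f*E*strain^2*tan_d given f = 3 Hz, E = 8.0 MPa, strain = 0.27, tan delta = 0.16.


Q = pi * f * E * strain^2 * tan_d
= pi * 3 * 8.0 * 0.27^2 * 0.16
= pi * 3 * 8.0 * 0.0729 * 0.16
= 0.8794

Q = 0.8794


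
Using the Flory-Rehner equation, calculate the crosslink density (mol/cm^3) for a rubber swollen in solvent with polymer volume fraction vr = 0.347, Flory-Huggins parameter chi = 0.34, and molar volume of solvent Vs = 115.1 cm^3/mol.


ln(1 - vr) = ln(1 - 0.347) = -0.4262
Numerator = -((-0.4262) + 0.347 + 0.34 * 0.347^2) = 0.0382
Denominator = 115.1 * (0.347^(1/3) - 0.347/2) = 60.9121
nu = 0.0382 / 60.9121 = 6.2777e-04 mol/cm^3

6.2777e-04 mol/cm^3


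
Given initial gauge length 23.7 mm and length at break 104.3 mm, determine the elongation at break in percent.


Elongation = (Lf - L0) / L0 * 100
= (104.3 - 23.7) / 23.7 * 100
= 80.6 / 23.7 * 100
= 340.1%

340.1%


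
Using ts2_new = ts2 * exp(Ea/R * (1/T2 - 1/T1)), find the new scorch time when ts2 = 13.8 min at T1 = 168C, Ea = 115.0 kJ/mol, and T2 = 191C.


Convert temperatures: T1 = 168 + 273.15 = 441.15 K, T2 = 191 + 273.15 = 464.15 K
ts2_new = 13.8 * exp(115000 / 8.314 * (1/464.15 - 1/441.15))
1/T2 - 1/T1 = -1.1233e-04
ts2_new = 2.92 min

2.92 min


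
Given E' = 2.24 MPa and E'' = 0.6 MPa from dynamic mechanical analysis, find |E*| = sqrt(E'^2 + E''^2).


|E*| = sqrt(E'^2 + E''^2)
= sqrt(2.24^2 + 0.6^2)
= sqrt(5.0176 + 0.3600)
= 2.319 MPa

2.319 MPa


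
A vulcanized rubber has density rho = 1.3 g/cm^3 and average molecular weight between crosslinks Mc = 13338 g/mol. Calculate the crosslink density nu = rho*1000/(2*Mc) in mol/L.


nu = rho * 1000 / (2 * Mc)
nu = 1.3 * 1000 / (2 * 13338)
nu = 1300.0 / 26676
nu = 0.0487 mol/L

0.0487 mol/L


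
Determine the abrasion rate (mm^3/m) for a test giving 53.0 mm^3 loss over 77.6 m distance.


Rate = volume_loss / distance
= 53.0 / 77.6
= 0.683 mm^3/m

0.683 mm^3/m


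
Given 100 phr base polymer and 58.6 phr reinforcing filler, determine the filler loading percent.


Filler % = filler / (rubber + filler) * 100
= 58.6 / (100 + 58.6) * 100
= 58.6 / 158.6 * 100
= 36.95%

36.95%


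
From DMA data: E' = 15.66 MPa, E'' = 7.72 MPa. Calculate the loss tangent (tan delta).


tan delta = E'' / E'
= 7.72 / 15.66
= 0.493

tan delta = 0.493


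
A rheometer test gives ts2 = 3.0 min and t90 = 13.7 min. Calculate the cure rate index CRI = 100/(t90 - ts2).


CRI = 100 / (t90 - ts2)
= 100 / (13.7 - 3.0)
= 100 / 10.7
= 9.35 min^-1

9.35 min^-1


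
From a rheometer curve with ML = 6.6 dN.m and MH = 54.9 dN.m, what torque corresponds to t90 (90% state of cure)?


M90 = ML + 0.9 * (MH - ML)
M90 = 6.6 + 0.9 * (54.9 - 6.6)
M90 = 6.6 + 0.9 * 48.3
M90 = 50.07 dN.m

50.07 dN.m


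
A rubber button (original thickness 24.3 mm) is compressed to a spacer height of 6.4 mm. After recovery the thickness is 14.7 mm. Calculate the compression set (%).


CS = (t0 - recovered) / (t0 - ts) * 100
= (24.3 - 14.7) / (24.3 - 6.4) * 100
= 9.6 / 17.9 * 100
= 53.6%

53.6%


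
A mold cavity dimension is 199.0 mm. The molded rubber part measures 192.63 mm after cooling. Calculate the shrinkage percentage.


Shrinkage = (mold - part) / mold * 100
= (199.0 - 192.63) / 199.0 * 100
= 6.37 / 199.0 * 100
= 3.2%

3.2%


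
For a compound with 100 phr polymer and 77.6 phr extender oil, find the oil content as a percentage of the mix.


Oil % = oil / (100 + oil) * 100
= 77.6 / (100 + 77.6) * 100
= 77.6 / 177.6 * 100
= 43.69%

43.69%


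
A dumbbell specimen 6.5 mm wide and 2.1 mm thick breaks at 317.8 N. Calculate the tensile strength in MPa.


Area = width * thickness = 6.5 * 2.1 = 13.65 mm^2
TS = force / area = 317.8 / 13.65 = 23.28 MPa

23.28 MPa


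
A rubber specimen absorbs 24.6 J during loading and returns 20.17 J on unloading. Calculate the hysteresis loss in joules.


Hysteresis loss = loading - unloading
= 24.6 - 20.17
= 4.43 J

4.43 J


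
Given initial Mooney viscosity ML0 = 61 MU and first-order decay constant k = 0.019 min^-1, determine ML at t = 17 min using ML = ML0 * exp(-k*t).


ML = ML0 * exp(-k * t)
ML = 61 * exp(-0.019 * 17)
ML = 61 * 0.7240
ML = 44.16 MU

44.16 MU


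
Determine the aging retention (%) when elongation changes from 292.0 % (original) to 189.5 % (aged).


Retention = aged / original * 100
= 189.5 / 292.0 * 100
= 64.9%

64.9%


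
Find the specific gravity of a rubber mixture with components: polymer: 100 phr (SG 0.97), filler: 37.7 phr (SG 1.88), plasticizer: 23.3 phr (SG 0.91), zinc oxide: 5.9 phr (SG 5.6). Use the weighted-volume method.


Sum of weights = 166.9
Volume contributions:
  polymer: 100/0.97 = 103.0928
  filler: 37.7/1.88 = 20.0532
  plasticizer: 23.3/0.91 = 25.6044
  zinc oxide: 5.9/5.6 = 1.0536
Sum of volumes = 149.8039
SG = 166.9 / 149.8039 = 1.114

SG = 1.114


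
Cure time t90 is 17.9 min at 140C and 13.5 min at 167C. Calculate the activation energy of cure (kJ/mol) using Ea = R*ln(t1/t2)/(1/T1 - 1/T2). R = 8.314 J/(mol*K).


T1 = 413.15 K, T2 = 440.15 K
1/T1 - 1/T2 = 1.4848e-04
ln(t1/t2) = ln(17.9/13.5) = 0.2821
Ea = 8.314 * 0.2821 / 1.4848e-04 = 15797.0060 J/mol
Ea = 15.8 kJ/mol

15.8 kJ/mol


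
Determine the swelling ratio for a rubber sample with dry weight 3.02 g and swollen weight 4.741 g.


Q = W_swollen / W_dry
Q = 4.741 / 3.02
Q = 1.57

Q = 1.57


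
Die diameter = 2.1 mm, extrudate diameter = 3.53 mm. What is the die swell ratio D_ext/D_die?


Die swell ratio = D_extrudate / D_die
= 3.53 / 2.1
= 1.681

Die swell = 1.681


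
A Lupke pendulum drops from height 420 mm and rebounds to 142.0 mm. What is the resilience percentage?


Resilience = h_rebound / h_drop * 100
= 142.0 / 420 * 100
= 33.8%

33.8%


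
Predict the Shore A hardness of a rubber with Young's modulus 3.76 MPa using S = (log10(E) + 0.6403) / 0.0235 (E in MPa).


log10(E) = 0.0235*S - 0.6403  =>  S = (log10(E) + 0.6403) / 0.0235
log10(3.76) = 0.575188
S = (0.575188 + 0.6403) / 0.0235 = 1.215488 / 0.0235
S = 51.7

Shore A = 51.7


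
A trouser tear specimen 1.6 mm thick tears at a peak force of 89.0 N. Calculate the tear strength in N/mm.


Tear strength = force / thickness
= 89.0 / 1.6
= 55.62 N/mm

55.62 N/mm


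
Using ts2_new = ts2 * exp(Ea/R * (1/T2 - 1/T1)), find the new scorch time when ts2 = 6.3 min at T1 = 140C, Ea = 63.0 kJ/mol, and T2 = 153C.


Convert temperatures: T1 = 140 + 273.15 = 413.15 K, T2 = 153 + 273.15 = 426.15 K
ts2_new = 6.3 * exp(63000 / 8.314 * (1/426.15 - 1/413.15))
1/T2 - 1/T1 = -7.3837e-05
ts2_new = 3.6 min

3.6 min


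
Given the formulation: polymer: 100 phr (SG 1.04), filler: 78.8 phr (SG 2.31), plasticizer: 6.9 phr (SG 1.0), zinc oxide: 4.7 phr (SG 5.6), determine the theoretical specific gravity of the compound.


Sum of weights = 190.4
Volume contributions:
  polymer: 100/1.04 = 96.1538
  filler: 78.8/2.31 = 34.1126
  plasticizer: 6.9/1.0 = 6.9000
  zinc oxide: 4.7/5.6 = 0.8393
Sum of volumes = 138.0057
SG = 190.4 / 138.0057 = 1.38

SG = 1.38


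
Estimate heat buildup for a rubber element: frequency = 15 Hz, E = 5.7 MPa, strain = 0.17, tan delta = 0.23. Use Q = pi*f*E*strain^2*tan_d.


Q = pi * f * E * strain^2 * tan_d
= pi * 15 * 5.7 * 0.17^2 * 0.23
= pi * 15 * 5.7 * 0.0289 * 0.23
= 1.7854

Q = 1.7854


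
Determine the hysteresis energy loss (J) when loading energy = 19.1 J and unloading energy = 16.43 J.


Hysteresis loss = loading - unloading
= 19.1 - 16.43
= 2.67 J

2.67 J
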